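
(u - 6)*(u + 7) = u^2 + u - 42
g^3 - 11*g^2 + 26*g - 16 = (g - 8)*(g - 2)*(g - 1)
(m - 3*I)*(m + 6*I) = m^2 + 3*I*m + 18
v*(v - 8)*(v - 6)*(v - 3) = v^4 - 17*v^3 + 90*v^2 - 144*v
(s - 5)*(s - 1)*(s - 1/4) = s^3 - 25*s^2/4 + 13*s/2 - 5/4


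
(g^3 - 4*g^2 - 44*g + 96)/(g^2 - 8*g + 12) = (g^2 - 2*g - 48)/(g - 6)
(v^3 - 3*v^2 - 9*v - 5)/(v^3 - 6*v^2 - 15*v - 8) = (v - 5)/(v - 8)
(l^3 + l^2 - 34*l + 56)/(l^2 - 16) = (l^2 + 5*l - 14)/(l + 4)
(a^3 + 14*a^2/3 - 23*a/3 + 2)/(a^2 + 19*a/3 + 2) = (3*a^2 - 4*a + 1)/(3*a + 1)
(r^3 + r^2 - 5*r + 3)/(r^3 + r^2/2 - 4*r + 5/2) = 2*(r + 3)/(2*r + 5)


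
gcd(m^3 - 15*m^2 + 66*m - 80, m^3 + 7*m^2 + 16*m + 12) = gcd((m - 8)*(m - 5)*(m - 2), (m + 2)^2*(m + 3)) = 1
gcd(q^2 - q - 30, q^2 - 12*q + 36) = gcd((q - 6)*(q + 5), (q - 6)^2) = q - 6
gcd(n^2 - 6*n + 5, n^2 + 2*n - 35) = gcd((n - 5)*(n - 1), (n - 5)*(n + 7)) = n - 5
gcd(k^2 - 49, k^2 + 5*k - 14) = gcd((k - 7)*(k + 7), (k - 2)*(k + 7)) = k + 7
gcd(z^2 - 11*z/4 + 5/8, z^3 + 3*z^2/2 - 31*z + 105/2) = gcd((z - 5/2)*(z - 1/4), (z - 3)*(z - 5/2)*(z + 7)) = z - 5/2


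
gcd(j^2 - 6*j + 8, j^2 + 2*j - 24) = j - 4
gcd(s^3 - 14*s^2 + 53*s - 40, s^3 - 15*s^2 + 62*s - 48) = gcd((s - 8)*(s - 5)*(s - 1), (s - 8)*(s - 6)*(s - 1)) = s^2 - 9*s + 8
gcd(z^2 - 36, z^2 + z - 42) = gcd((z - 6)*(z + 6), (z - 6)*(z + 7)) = z - 6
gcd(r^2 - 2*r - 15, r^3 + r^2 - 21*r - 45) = r^2 - 2*r - 15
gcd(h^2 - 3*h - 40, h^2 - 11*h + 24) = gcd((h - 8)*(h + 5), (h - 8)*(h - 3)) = h - 8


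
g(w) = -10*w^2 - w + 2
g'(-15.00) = 299.00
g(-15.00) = -2233.00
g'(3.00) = -61.00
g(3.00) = -91.00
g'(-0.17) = 2.40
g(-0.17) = 1.88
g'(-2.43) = 47.60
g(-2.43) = -54.62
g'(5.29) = -106.80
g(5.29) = -283.13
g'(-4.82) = 95.40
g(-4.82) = -225.50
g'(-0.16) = 2.20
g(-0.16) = 1.90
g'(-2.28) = 44.60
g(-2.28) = -47.70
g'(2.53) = -51.60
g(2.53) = -64.54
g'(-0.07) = 0.40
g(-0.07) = 2.02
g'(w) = -20*w - 1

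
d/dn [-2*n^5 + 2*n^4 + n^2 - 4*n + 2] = -10*n^4 + 8*n^3 + 2*n - 4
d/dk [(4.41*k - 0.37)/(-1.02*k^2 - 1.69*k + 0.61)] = (4.4982*k^2 - 0.7548*k + 2.0648)/(1.0404*k^4 + 3.4476*k^3 + 1.6117*k^2 - 2.0618*k + 0.3721)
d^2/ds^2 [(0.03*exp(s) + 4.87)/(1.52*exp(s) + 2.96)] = (11.116672*exp(s) - 21.648256)*exp(s)/(3.511808*exp(3*s) + 20.516352*exp(2*s) + 39.952896*exp(s) + 25.934336)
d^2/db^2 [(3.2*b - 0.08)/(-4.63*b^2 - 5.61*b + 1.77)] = (-(3.2*b - 0.08)*(9.26*b + 5.61)*(18.52*b + 11.22) + (88.896*b + 35.1632)*(4.63*b^2 + 5.61*b - 1.77))/(4.63*b^2 + 5.61*b - 1.77)^3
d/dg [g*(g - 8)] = 2*g - 8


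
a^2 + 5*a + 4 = (a + 1)*(a + 4)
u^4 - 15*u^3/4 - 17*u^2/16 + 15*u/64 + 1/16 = (u - 4)*(u - 1/4)*(u + 1/4)^2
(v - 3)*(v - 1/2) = v^2 - 7*v/2 + 3/2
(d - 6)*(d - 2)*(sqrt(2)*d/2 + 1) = sqrt(2)*d^3/2 - 4*sqrt(2)*d^2 + d^2 - 8*d + 6*sqrt(2)*d + 12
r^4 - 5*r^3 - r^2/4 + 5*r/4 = r*(r - 5)*(r - 1/2)*(r + 1/2)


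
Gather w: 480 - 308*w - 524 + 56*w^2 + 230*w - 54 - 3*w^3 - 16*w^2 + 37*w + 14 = -3*w^3 + 40*w^2 - 41*w - 84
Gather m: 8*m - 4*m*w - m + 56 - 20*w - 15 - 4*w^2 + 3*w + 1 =m*(7 - 4*w) - 4*w^2 - 17*w + 42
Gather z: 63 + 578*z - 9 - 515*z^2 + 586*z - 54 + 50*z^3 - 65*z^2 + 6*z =50*z^3 - 580*z^2 + 1170*z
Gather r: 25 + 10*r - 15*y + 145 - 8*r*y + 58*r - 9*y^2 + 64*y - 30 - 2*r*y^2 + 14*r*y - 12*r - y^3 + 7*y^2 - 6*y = r*(-2*y^2 + 6*y + 56) - y^3 - 2*y^2 + 43*y + 140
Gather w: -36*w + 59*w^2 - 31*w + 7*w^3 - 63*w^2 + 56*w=7*w^3 - 4*w^2 - 11*w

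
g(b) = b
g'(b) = 1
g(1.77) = 1.77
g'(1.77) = 1.00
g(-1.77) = -1.77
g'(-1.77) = 1.00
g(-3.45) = -3.45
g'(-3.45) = 1.00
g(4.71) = 4.71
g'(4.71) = 1.00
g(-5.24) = -5.24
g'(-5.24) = 1.00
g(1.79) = 1.79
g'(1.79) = 1.00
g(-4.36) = -4.36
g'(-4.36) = 1.00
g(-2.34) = -2.34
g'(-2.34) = 1.00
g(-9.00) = -9.00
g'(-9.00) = 1.00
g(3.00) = 3.00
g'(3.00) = 1.00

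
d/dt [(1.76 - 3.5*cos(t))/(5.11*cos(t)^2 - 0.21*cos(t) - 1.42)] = (-17.885*cos(t)^2 + 17.9872*cos(t) - 5.3396)*sin(t)/(26.1121*cos(t)^4 - 2.1462*cos(t)^3 - 14.4683*cos(t)^2 + 0.5964*cos(t) + 2.0164)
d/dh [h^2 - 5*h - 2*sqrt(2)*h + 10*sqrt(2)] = 2*h - 5 - 2*sqrt(2)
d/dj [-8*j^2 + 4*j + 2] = 4 - 16*j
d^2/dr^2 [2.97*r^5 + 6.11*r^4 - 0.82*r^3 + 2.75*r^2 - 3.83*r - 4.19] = 59.4*r^3 + 73.32*r^2 - 4.92*r + 5.5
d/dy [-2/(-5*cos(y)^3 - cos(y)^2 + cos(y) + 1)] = 2*(15*cos(y)^2 + 2*cos(y) - 1)*sin(y)/(5*cos(y)^3 + cos(y)^2 - cos(y) - 1)^2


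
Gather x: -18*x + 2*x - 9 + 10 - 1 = -16*x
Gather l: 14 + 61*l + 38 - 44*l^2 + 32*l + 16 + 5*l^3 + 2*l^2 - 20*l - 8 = 5*l^3 - 42*l^2 + 73*l + 60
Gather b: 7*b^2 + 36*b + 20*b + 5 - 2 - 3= 7*b^2 + 56*b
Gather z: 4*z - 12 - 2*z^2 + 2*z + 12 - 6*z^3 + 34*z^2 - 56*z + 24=-6*z^3 + 32*z^2 - 50*z + 24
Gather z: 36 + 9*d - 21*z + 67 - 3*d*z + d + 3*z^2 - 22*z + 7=10*d + 3*z^2 + z*(-3*d - 43) + 110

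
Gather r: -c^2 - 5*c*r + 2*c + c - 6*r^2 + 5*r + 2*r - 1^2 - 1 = -c^2 + 3*c - 6*r^2 + r*(7 - 5*c) - 2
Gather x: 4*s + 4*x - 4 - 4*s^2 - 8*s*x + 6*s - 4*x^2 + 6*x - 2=-4*s^2 + 10*s - 4*x^2 + x*(10 - 8*s) - 6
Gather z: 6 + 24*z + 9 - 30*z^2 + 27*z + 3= -30*z^2 + 51*z + 18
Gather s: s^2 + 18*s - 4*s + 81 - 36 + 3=s^2 + 14*s + 48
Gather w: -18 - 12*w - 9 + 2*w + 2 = -10*w - 25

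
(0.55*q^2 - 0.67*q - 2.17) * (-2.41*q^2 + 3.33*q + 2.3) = -1.3255*q^4 + 3.4462*q^3 + 4.2636*q^2 - 8.7671*q - 4.991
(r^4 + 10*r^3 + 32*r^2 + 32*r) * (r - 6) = r^5 + 4*r^4 - 28*r^3 - 160*r^2 - 192*r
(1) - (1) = 0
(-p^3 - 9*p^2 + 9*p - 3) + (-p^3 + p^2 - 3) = -2*p^3 - 8*p^2 + 9*p - 6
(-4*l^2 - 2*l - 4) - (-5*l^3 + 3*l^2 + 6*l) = 5*l^3 - 7*l^2 - 8*l - 4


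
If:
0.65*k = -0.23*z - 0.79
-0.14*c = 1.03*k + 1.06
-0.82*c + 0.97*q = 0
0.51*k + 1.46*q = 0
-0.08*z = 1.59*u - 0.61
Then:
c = 0.45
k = -1.09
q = 0.38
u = 0.40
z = -0.35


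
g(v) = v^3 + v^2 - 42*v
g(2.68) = -86.13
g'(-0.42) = -42.31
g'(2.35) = -20.73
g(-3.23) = 112.39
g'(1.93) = -26.97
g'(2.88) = -11.36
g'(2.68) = -15.09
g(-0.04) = 1.68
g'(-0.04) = -42.08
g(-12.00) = -1080.00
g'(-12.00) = 366.00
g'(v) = 3*v^2 + 2*v - 42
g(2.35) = -80.20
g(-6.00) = 72.00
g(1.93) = -70.15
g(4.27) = -83.25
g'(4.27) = 21.24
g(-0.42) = 17.74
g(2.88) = -88.78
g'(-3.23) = -17.16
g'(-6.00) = 54.00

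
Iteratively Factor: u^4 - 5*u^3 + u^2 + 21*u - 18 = (u - 3)*(u^3 - 2*u^2 - 5*u + 6) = (u - 3)*(u + 2)*(u^2 - 4*u + 3) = (u - 3)*(u - 1)*(u + 2)*(u - 3)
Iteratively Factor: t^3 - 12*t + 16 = (t - 2)*(t^2 + 2*t - 8) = (t - 2)^2*(t + 4)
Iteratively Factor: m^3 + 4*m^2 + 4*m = (m)*(m^2 + 4*m + 4) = m*(m + 2)*(m + 2)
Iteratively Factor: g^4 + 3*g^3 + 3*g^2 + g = (g + 1)*(g^3 + 2*g^2 + g) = (g + 1)^2*(g^2 + g) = g*(g + 1)^2*(g + 1)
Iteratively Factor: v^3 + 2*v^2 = (v + 2)*(v^2) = v*(v + 2)*(v)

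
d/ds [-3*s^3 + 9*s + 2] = 9 - 9*s^2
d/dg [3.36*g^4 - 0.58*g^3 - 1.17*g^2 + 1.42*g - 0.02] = 13.44*g^3 - 1.74*g^2 - 2.34*g + 1.42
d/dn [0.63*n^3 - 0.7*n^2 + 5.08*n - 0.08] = 1.89*n^2 - 1.4*n + 5.08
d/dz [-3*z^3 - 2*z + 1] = -9*z^2 - 2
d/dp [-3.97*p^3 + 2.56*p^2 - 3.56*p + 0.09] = -11.91*p^2 + 5.12*p - 3.56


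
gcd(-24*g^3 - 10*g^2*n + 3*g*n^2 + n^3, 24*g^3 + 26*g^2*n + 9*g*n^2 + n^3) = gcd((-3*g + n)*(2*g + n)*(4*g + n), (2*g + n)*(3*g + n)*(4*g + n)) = 8*g^2 + 6*g*n + n^2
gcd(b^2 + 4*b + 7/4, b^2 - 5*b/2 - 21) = b + 7/2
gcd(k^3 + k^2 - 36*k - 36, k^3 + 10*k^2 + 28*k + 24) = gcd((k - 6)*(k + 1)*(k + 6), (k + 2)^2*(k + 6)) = k + 6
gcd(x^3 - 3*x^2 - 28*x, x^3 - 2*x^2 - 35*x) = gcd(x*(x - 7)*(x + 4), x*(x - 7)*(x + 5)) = x^2 - 7*x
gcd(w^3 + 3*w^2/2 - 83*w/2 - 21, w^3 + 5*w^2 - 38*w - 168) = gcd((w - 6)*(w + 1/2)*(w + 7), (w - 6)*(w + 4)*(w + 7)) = w^2 + w - 42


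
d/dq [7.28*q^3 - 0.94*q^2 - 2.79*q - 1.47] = 21.84*q^2 - 1.88*q - 2.79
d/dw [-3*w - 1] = -3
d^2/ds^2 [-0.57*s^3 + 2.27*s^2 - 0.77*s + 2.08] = 4.54 - 3.42*s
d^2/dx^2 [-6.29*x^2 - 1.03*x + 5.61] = -12.5800000000000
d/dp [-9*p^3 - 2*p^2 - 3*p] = -27*p^2 - 4*p - 3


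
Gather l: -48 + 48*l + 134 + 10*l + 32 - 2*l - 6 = 56*l + 112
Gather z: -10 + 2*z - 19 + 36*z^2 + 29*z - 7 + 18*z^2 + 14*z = 54*z^2 + 45*z - 36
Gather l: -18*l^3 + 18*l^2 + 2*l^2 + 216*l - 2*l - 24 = -18*l^3 + 20*l^2 + 214*l - 24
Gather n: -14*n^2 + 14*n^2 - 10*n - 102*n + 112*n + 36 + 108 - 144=0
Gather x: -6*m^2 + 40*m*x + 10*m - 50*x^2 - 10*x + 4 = -6*m^2 + 10*m - 50*x^2 + x*(40*m - 10) + 4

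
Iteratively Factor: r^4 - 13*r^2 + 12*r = (r - 1)*(r^3 + r^2 - 12*r) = (r - 1)*(r + 4)*(r^2 - 3*r) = r*(r - 1)*(r + 4)*(r - 3)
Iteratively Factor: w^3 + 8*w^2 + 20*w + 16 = (w + 2)*(w^2 + 6*w + 8) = (w + 2)*(w + 4)*(w + 2)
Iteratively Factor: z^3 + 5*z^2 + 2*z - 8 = (z - 1)*(z^2 + 6*z + 8) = (z - 1)*(z + 2)*(z + 4)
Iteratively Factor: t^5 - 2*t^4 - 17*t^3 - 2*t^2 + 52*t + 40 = (t + 1)*(t^4 - 3*t^3 - 14*t^2 + 12*t + 40) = (t + 1)*(t + 2)*(t^3 - 5*t^2 - 4*t + 20) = (t + 1)*(t + 2)^2*(t^2 - 7*t + 10) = (t - 5)*(t + 1)*(t + 2)^2*(t - 2)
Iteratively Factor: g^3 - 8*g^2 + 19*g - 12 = (g - 4)*(g^2 - 4*g + 3) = (g - 4)*(g - 3)*(g - 1)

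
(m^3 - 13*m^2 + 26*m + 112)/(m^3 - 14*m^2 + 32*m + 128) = (m - 7)/(m - 8)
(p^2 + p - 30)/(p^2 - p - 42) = (p - 5)/(p - 7)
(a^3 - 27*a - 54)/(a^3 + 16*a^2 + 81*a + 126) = (a^2 - 3*a - 18)/(a^2 + 13*a + 42)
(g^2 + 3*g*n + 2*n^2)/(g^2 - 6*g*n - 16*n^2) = (g + n)/(g - 8*n)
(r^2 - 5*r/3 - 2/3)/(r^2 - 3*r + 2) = (r + 1/3)/(r - 1)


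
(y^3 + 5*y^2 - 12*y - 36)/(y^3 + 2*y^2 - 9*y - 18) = (y + 6)/(y + 3)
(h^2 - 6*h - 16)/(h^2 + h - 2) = (h - 8)/(h - 1)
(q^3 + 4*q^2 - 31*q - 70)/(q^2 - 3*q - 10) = q + 7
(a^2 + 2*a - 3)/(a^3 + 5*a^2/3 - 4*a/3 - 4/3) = 3*(a + 3)/(3*a^2 + 8*a + 4)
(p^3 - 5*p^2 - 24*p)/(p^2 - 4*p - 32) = p*(p + 3)/(p + 4)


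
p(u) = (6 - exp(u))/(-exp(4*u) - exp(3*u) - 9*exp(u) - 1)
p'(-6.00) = 0.13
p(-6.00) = -5.87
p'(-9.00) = 0.01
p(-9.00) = -5.99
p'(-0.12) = 0.69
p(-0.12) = -0.50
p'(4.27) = -0.00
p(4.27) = 0.00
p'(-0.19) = 0.72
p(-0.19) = -0.55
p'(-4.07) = 0.71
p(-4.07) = -5.19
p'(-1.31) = 1.28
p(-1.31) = -1.66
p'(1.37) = 0.03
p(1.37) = -0.01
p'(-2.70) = 1.44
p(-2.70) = -3.70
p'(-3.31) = 1.14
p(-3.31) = -4.49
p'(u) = (6 - exp(u))*(4*exp(4*u) + 3*exp(3*u) + 9*exp(u))/(-exp(4*u) - exp(3*u) - 9*exp(u) - 1)^2 - exp(u)/(-exp(4*u) - exp(3*u) - 9*exp(u) - 1)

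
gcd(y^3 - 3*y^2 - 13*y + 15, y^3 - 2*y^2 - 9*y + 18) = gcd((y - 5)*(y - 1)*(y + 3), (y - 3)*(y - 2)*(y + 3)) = y + 3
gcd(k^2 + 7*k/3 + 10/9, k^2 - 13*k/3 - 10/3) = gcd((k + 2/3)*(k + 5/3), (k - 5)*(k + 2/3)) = k + 2/3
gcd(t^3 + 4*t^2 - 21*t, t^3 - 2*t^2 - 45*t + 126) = t^2 + 4*t - 21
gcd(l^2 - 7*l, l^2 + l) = l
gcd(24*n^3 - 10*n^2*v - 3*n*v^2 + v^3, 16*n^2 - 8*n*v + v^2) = -4*n + v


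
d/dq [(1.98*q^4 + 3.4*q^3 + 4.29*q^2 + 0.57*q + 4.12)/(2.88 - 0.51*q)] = (-3.0294*q^4 + 19.3416*q^3 + 27.1881*q^2 + 24.7104*q + 3.7428)/(0.2601*q^2 - 2.9376*q + 8.2944)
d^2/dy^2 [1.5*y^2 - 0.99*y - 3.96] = 3.00000000000000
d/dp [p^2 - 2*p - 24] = 2*p - 2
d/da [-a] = -1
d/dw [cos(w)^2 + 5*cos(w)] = -(2*cos(w) + 5)*sin(w)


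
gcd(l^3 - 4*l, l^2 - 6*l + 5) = 1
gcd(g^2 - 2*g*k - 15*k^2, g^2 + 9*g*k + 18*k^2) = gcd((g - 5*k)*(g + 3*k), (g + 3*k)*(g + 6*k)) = g + 3*k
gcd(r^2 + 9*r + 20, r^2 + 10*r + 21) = 1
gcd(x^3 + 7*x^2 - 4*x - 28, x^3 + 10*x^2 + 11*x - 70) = x^2 + 5*x - 14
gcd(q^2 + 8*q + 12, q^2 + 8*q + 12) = q^2 + 8*q + 12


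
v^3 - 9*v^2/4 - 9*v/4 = v*(v - 3)*(v + 3/4)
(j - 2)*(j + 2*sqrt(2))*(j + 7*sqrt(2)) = j^3 - 2*j^2 + 9*sqrt(2)*j^2 - 18*sqrt(2)*j + 28*j - 56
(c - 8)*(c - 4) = c^2 - 12*c + 32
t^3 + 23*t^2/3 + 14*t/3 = t*(t + 2/3)*(t + 7)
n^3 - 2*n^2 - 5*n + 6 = (n - 3)*(n - 1)*(n + 2)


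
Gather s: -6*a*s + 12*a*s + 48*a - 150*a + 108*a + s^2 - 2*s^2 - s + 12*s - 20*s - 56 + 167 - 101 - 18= 6*a - s^2 + s*(6*a - 9) - 8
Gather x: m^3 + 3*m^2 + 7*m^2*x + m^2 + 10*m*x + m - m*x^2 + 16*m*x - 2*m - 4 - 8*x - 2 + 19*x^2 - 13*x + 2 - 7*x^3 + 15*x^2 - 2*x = m^3 + 4*m^2 - m - 7*x^3 + x^2*(34 - m) + x*(7*m^2 + 26*m - 23) - 4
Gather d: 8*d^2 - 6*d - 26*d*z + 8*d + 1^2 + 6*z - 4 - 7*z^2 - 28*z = 8*d^2 + d*(2 - 26*z) - 7*z^2 - 22*z - 3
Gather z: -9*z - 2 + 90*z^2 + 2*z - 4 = 90*z^2 - 7*z - 6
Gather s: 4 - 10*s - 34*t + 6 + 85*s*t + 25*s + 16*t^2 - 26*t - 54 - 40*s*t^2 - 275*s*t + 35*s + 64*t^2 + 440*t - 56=s*(-40*t^2 - 190*t + 50) + 80*t^2 + 380*t - 100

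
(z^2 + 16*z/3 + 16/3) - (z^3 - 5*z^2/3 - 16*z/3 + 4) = -z^3 + 8*z^2/3 + 32*z/3 + 4/3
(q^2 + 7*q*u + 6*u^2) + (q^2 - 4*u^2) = 2*q^2 + 7*q*u + 2*u^2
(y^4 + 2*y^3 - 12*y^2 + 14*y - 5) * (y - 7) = y^5 - 5*y^4 - 26*y^3 + 98*y^2 - 103*y + 35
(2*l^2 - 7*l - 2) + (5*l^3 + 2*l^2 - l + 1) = 5*l^3 + 4*l^2 - 8*l - 1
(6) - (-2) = 8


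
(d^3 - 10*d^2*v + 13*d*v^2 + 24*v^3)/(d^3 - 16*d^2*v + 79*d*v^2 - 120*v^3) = (-d - v)/(-d + 5*v)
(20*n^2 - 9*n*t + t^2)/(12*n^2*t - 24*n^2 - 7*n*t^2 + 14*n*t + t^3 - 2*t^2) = (-5*n + t)/(-3*n*t + 6*n + t^2 - 2*t)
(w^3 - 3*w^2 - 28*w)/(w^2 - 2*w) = (w^2 - 3*w - 28)/(w - 2)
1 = 1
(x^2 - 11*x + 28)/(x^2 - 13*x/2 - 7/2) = 2*(x - 4)/(2*x + 1)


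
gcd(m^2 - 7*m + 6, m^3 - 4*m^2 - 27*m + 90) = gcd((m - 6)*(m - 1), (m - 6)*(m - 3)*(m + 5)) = m - 6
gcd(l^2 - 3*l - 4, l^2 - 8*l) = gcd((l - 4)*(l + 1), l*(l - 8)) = 1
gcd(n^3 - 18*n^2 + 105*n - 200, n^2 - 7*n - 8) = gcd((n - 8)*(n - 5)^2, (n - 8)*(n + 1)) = n - 8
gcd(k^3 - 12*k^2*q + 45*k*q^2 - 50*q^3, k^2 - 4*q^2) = -k + 2*q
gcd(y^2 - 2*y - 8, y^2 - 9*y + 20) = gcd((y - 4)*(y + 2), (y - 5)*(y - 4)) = y - 4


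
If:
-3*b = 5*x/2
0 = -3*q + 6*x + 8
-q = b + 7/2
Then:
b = 185/42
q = -166/21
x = -37/7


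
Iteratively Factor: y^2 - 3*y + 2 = (y - 2)*(y - 1)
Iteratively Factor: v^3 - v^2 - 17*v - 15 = (v + 3)*(v^2 - 4*v - 5) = (v + 1)*(v + 3)*(v - 5)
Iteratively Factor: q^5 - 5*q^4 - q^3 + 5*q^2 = (q + 1)*(q^4 - 6*q^3 + 5*q^2) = q*(q + 1)*(q^3 - 6*q^2 + 5*q) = q*(q - 1)*(q + 1)*(q^2 - 5*q) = q^2*(q - 1)*(q + 1)*(q - 5)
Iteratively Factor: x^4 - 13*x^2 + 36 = (x - 2)*(x^3 + 2*x^2 - 9*x - 18) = (x - 2)*(x + 2)*(x^2 - 9) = (x - 3)*(x - 2)*(x + 2)*(x + 3)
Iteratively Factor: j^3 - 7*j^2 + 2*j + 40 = (j + 2)*(j^2 - 9*j + 20) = (j - 5)*(j + 2)*(j - 4)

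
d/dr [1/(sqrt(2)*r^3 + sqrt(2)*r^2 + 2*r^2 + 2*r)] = (-3*sqrt(2)*r^2 - 4*r - 2*sqrt(2)*r - 2)/(r^2*(sqrt(2)*r^2 + sqrt(2)*r + 2*r + 2)^2)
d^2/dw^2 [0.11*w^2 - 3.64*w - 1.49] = 0.220000000000000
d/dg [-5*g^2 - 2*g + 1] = -10*g - 2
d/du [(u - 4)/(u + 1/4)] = 68/(4*u + 1)^2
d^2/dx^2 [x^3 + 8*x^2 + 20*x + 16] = 6*x + 16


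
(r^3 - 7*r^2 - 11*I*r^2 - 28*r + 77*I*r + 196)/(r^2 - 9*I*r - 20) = (r^2 - 7*r*(1 + I) + 49*I)/(r - 5*I)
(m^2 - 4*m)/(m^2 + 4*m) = (m - 4)/(m + 4)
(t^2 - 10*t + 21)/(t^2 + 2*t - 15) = (t - 7)/(t + 5)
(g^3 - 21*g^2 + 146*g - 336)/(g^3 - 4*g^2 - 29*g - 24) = (g^2 - 13*g + 42)/(g^2 + 4*g + 3)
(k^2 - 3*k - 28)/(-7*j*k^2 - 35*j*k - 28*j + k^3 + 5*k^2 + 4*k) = (7 - k)/(7*j*k + 7*j - k^2 - k)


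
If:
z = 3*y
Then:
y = z/3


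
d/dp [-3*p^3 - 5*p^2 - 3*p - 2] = -9*p^2 - 10*p - 3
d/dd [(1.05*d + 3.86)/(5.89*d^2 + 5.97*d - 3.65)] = (6.1845*d^2 + 6.2685*d - (1.05*d + 3.86)*(11.78*d + 5.97) - 3.8325)/(5.89*d^2 + 5.97*d - 3.65)^2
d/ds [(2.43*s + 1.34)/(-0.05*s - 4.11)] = (-0.496015*s - 40.772433)/(0.05*s + 4.11)^3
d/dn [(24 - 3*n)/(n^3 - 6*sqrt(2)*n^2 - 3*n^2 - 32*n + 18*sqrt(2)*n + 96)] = 3*(-n^3 + 3*n^2 + 6*sqrt(2)*n^2 - 18*sqrt(2)*n + 32*n - (n - 8)*(-3*n^2 + 6*n + 12*sqrt(2)*n - 18*sqrt(2) + 32) - 96)/(n^3 - 6*sqrt(2)*n^2 - 3*n^2 - 32*n + 18*sqrt(2)*n + 96)^2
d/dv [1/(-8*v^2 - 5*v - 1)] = (16*v + 5)/(8*v^2 + 5*v + 1)^2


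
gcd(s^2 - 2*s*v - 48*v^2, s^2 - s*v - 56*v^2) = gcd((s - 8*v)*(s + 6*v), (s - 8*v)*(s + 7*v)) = s - 8*v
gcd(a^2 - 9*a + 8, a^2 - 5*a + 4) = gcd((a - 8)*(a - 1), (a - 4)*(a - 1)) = a - 1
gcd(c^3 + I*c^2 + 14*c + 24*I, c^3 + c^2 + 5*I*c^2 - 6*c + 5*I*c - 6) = c^2 + 5*I*c - 6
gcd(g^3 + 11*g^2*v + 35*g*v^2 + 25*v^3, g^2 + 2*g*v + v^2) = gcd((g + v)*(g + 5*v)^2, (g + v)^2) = g + v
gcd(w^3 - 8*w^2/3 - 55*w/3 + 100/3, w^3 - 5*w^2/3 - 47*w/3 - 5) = w - 5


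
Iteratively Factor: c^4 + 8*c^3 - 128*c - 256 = (c + 4)*(c^3 + 4*c^2 - 16*c - 64) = (c + 4)^2*(c^2 - 16) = (c - 4)*(c + 4)^2*(c + 4)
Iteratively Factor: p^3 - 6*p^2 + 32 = (p + 2)*(p^2 - 8*p + 16) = (p - 4)*(p + 2)*(p - 4)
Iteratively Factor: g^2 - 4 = (g - 2)*(g + 2)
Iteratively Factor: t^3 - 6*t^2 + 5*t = (t)*(t^2 - 6*t + 5) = t*(t - 5)*(t - 1)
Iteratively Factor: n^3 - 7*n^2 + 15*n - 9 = (n - 1)*(n^2 - 6*n + 9) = (n - 3)*(n - 1)*(n - 3)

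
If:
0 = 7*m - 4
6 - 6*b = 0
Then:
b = 1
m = 4/7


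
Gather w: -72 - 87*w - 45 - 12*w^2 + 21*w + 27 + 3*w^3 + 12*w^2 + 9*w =3*w^3 - 57*w - 90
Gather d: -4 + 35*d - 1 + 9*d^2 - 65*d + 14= 9*d^2 - 30*d + 9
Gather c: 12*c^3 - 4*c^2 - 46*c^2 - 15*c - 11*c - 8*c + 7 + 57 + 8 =12*c^3 - 50*c^2 - 34*c + 72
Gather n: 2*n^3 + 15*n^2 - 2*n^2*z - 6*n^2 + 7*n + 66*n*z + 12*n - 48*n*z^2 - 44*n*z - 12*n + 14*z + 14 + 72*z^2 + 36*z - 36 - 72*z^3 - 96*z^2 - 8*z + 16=2*n^3 + n^2*(9 - 2*z) + n*(-48*z^2 + 22*z + 7) - 72*z^3 - 24*z^2 + 42*z - 6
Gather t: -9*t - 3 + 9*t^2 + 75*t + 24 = 9*t^2 + 66*t + 21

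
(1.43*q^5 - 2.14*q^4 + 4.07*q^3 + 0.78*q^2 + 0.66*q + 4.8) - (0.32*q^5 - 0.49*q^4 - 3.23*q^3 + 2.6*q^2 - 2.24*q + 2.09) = 1.11*q^5 - 1.65*q^4 + 7.3*q^3 - 1.82*q^2 + 2.9*q + 2.71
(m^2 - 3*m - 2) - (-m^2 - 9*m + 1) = 2*m^2 + 6*m - 3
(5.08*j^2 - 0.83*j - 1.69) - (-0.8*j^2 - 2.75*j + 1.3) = 5.88*j^2 + 1.92*j - 2.99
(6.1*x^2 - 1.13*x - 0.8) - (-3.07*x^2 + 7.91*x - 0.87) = 9.17*x^2 - 9.04*x + 0.07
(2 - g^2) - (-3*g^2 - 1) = 2*g^2 + 3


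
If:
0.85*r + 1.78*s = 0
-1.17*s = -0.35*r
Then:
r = 0.00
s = 0.00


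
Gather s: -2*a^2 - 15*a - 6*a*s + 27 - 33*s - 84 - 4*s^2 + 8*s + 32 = -2*a^2 - 15*a - 4*s^2 + s*(-6*a - 25) - 25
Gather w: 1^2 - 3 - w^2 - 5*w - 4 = -w^2 - 5*w - 6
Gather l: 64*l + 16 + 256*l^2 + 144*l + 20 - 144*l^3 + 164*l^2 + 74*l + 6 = -144*l^3 + 420*l^2 + 282*l + 42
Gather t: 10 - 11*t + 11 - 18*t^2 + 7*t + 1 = -18*t^2 - 4*t + 22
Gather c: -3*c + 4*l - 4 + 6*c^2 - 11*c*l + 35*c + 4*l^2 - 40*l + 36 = 6*c^2 + c*(32 - 11*l) + 4*l^2 - 36*l + 32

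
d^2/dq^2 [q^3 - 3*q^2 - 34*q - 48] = 6*q - 6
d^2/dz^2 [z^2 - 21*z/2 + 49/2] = 2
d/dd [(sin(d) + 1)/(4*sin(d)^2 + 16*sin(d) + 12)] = -cos(d)/(4*(sin(d) + 3)^2)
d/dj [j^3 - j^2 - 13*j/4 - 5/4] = 3*j^2 - 2*j - 13/4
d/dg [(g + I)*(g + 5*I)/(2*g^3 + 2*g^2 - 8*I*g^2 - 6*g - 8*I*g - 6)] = (-g^4 - 12*I*g^3 + g^2*(-12 - 10*I) + g*(4 - 40*I) - 15 - 38*I)/(2*g^6 + g^5*(4 - 16*I) + g^4*(-42 - 32*I) + g^3*(-88 + 32*I) + g^2*(-26 + 96*I) + g*(36 + 48*I) + 18)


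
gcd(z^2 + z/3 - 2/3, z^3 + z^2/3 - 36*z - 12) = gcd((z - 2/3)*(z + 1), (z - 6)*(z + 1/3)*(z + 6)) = 1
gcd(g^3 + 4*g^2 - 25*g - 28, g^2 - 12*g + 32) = g - 4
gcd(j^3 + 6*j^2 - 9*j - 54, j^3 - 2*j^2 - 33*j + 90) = j^2 + 3*j - 18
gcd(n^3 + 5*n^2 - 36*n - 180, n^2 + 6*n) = n + 6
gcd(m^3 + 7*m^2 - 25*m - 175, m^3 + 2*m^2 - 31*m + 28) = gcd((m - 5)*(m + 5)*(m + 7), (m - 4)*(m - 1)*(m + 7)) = m + 7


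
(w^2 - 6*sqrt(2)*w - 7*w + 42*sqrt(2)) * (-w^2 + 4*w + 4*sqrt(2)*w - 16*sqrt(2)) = -w^4 + 11*w^3 + 10*sqrt(2)*w^3 - 110*sqrt(2)*w^2 - 76*w^2 + 280*sqrt(2)*w + 528*w - 1344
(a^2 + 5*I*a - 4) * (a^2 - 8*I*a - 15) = a^4 - 3*I*a^3 + 21*a^2 - 43*I*a + 60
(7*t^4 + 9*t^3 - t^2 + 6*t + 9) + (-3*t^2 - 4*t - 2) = 7*t^4 + 9*t^3 - 4*t^2 + 2*t + 7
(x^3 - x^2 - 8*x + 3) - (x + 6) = x^3 - x^2 - 9*x - 3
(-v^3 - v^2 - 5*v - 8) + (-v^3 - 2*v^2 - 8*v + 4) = -2*v^3 - 3*v^2 - 13*v - 4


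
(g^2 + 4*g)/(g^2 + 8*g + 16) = g/(g + 4)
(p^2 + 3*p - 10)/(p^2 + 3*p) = (p^2 + 3*p - 10)/(p*(p + 3))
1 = 1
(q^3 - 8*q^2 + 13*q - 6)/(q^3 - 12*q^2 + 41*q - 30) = (q - 1)/(q - 5)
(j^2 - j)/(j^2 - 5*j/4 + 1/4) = 4*j/(4*j - 1)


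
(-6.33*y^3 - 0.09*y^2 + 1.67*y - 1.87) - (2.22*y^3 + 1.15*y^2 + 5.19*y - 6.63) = -8.55*y^3 - 1.24*y^2 - 3.52*y + 4.76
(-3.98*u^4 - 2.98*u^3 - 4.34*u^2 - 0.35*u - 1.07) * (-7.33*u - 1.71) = 29.1734*u^5 + 28.6492*u^4 + 36.908*u^3 + 9.9869*u^2 + 8.4416*u + 1.8297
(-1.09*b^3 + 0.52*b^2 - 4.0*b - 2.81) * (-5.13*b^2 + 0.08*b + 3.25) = 5.5917*b^5 - 2.7548*b^4 + 17.0191*b^3 + 15.7853*b^2 - 13.2248*b - 9.1325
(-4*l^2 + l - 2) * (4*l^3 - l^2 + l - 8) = -16*l^5 + 8*l^4 - 13*l^3 + 35*l^2 - 10*l + 16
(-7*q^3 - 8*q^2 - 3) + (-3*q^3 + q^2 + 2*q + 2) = -10*q^3 - 7*q^2 + 2*q - 1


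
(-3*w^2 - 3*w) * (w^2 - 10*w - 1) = -3*w^4 + 27*w^3 + 33*w^2 + 3*w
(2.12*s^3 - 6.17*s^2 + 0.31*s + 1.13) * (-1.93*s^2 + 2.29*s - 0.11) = -4.0916*s^5 + 16.7629*s^4 - 14.9608*s^3 - 0.7923*s^2 + 2.5536*s - 0.1243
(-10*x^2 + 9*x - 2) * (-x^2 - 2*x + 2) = 10*x^4 + 11*x^3 - 36*x^2 + 22*x - 4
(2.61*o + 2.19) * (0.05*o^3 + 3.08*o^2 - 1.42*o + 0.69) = 0.1305*o^4 + 8.1483*o^3 + 3.039*o^2 - 1.3089*o + 1.5111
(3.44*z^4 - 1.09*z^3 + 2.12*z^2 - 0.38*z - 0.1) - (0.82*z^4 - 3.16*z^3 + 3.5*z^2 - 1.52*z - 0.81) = 2.62*z^4 + 2.07*z^3 - 1.38*z^2 + 1.14*z + 0.71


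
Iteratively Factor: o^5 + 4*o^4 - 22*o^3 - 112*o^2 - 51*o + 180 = (o + 4)*(o^4 - 22*o^2 - 24*o + 45) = (o + 3)*(o + 4)*(o^3 - 3*o^2 - 13*o + 15) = (o - 1)*(o + 3)*(o + 4)*(o^2 - 2*o - 15) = (o - 5)*(o - 1)*(o + 3)*(o + 4)*(o + 3)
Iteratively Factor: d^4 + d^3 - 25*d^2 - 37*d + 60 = (d + 3)*(d^3 - 2*d^2 - 19*d + 20) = (d + 3)*(d + 4)*(d^2 - 6*d + 5) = (d - 5)*(d + 3)*(d + 4)*(d - 1)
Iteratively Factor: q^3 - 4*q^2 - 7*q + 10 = (q + 2)*(q^2 - 6*q + 5) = (q - 5)*(q + 2)*(q - 1)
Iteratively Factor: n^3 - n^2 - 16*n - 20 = (n + 2)*(n^2 - 3*n - 10) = (n + 2)^2*(n - 5)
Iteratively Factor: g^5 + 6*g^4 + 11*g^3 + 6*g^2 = (g + 1)*(g^4 + 5*g^3 + 6*g^2) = (g + 1)*(g + 2)*(g^3 + 3*g^2) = g*(g + 1)*(g + 2)*(g^2 + 3*g) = g^2*(g + 1)*(g + 2)*(g + 3)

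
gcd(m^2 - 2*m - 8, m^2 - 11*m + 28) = m - 4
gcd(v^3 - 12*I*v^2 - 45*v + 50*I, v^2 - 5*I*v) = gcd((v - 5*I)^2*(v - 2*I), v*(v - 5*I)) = v - 5*I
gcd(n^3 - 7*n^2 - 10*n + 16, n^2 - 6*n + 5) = n - 1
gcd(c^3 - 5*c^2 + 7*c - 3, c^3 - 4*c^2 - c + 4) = c - 1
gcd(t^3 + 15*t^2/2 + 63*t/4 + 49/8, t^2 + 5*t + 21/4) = t + 7/2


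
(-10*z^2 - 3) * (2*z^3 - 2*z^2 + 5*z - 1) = -20*z^5 + 20*z^4 - 56*z^3 + 16*z^2 - 15*z + 3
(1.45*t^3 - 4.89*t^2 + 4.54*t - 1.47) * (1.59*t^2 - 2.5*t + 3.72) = 2.3055*t^5 - 11.4001*t^4 + 24.8376*t^3 - 31.8781*t^2 + 20.5638*t - 5.4684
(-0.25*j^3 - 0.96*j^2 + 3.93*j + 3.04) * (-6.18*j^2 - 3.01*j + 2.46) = 1.545*j^5 + 6.6853*j^4 - 22.0128*j^3 - 32.9781*j^2 + 0.5174*j + 7.4784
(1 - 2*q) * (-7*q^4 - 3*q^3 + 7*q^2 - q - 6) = 14*q^5 - q^4 - 17*q^3 + 9*q^2 + 11*q - 6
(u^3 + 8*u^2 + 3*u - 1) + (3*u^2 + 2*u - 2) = u^3 + 11*u^2 + 5*u - 3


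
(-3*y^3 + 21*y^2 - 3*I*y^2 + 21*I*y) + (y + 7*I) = -3*y^3 + 21*y^2 - 3*I*y^2 + y + 21*I*y + 7*I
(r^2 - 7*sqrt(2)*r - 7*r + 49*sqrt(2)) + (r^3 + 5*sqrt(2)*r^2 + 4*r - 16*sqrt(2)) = r^3 + r^2 + 5*sqrt(2)*r^2 - 7*sqrt(2)*r - 3*r + 33*sqrt(2)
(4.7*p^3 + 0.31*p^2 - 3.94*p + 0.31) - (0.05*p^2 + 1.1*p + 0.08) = 4.7*p^3 + 0.26*p^2 - 5.04*p + 0.23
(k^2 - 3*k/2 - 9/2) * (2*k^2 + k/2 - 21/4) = 2*k^4 - 5*k^3/2 - 15*k^2 + 45*k/8 + 189/8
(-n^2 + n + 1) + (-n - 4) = -n^2 - 3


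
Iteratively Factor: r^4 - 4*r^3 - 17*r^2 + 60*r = (r)*(r^3 - 4*r^2 - 17*r + 60) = r*(r + 4)*(r^2 - 8*r + 15) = r*(r - 5)*(r + 4)*(r - 3)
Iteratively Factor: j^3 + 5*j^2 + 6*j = (j)*(j^2 + 5*j + 6) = j*(j + 3)*(j + 2)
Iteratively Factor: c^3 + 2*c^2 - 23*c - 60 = (c + 4)*(c^2 - 2*c - 15) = (c + 3)*(c + 4)*(c - 5)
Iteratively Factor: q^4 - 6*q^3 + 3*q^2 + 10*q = (q)*(q^3 - 6*q^2 + 3*q + 10) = q*(q + 1)*(q^2 - 7*q + 10) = q*(q - 5)*(q + 1)*(q - 2)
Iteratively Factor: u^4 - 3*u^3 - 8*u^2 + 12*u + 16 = (u - 4)*(u^3 + u^2 - 4*u - 4) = (u - 4)*(u - 2)*(u^2 + 3*u + 2) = (u - 4)*(u - 2)*(u + 1)*(u + 2)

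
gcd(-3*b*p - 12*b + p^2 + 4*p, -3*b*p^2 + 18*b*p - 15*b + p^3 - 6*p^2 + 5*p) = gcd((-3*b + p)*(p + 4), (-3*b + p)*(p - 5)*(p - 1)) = -3*b + p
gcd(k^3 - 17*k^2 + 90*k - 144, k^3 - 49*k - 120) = k - 8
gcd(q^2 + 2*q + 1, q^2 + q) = q + 1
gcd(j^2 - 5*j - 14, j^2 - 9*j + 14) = j - 7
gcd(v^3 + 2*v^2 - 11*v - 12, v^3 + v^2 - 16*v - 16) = v^2 + 5*v + 4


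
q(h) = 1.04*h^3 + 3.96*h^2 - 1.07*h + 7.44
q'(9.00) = 322.93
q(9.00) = 1076.73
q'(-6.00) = 63.73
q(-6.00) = -68.22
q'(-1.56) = -5.83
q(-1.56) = 14.80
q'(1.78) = 22.91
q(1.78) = 23.95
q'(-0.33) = -3.34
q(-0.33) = 8.19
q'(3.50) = 64.87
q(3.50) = 96.80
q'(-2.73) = 0.56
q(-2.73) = 18.71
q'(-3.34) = 7.28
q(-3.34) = 16.44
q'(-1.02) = -5.90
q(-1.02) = 11.55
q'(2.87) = 47.36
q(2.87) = 61.57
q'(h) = 3.12*h^2 + 7.92*h - 1.07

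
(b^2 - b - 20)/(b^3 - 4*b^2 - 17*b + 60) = 1/(b - 3)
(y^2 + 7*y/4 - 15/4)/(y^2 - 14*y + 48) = (4*y^2 + 7*y - 15)/(4*(y^2 - 14*y + 48))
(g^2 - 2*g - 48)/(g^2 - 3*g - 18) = (-g^2 + 2*g + 48)/(-g^2 + 3*g + 18)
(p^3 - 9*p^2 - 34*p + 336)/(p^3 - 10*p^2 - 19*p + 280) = (p + 6)/(p + 5)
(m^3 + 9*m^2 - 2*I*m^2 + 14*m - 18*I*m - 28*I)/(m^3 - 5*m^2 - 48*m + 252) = (m^2 + 2*m*(1 - I) - 4*I)/(m^2 - 12*m + 36)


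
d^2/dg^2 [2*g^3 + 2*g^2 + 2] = 12*g + 4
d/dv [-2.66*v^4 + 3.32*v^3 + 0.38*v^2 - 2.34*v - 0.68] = -10.64*v^3 + 9.96*v^2 + 0.76*v - 2.34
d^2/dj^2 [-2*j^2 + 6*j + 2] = -4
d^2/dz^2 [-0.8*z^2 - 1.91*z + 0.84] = -1.60000000000000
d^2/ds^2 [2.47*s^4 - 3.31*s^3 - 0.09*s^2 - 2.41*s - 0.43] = 29.64*s^2 - 19.86*s - 0.18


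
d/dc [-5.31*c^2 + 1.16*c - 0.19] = 1.16 - 10.62*c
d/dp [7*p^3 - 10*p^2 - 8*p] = 21*p^2 - 20*p - 8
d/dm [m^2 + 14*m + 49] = 2*m + 14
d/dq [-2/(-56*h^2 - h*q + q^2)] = 2*(-h + 2*q)/(56*h^2 + h*q - q^2)^2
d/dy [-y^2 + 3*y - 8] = 3 - 2*y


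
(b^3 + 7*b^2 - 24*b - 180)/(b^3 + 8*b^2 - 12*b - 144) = (b - 5)/(b - 4)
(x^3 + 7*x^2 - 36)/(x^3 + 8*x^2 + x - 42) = (x + 6)/(x + 7)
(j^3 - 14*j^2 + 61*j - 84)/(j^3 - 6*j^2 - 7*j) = (j^2 - 7*j + 12)/(j*(j + 1))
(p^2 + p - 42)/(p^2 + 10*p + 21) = (p - 6)/(p + 3)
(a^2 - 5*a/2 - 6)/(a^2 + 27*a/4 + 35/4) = 2*(2*a^2 - 5*a - 12)/(4*a^2 + 27*a + 35)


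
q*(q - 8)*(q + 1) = q^3 - 7*q^2 - 8*q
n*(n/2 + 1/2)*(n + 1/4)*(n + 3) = n^4/2 + 17*n^3/8 + 2*n^2 + 3*n/8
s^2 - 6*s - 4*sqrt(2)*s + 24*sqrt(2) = (s - 6)*(s - 4*sqrt(2))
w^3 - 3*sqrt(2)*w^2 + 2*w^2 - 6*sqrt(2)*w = w*(w + 2)*(w - 3*sqrt(2))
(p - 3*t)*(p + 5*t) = p^2 + 2*p*t - 15*t^2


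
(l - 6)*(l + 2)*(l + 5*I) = l^3 - 4*l^2 + 5*I*l^2 - 12*l - 20*I*l - 60*I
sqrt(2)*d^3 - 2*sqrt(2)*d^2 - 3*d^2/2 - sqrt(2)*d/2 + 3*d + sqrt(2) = (d - 2)*(d - sqrt(2))*(sqrt(2)*d + 1/2)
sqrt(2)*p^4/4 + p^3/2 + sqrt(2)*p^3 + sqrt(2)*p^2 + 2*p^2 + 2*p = p*(p/2 + 1)*(p + 2)*(sqrt(2)*p/2 + 1)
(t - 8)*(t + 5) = t^2 - 3*t - 40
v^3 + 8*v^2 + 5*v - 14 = (v - 1)*(v + 2)*(v + 7)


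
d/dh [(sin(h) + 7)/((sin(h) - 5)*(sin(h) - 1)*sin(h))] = (-2*sin(h)^3 - 15*sin(h)^2 + 84*sin(h) - 35)*cos(h)/((sin(h) - 5)^2*(sin(h) - 1)^2*sin(h)^2)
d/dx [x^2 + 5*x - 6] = 2*x + 5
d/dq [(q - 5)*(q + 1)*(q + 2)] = 3*q^2 - 4*q - 13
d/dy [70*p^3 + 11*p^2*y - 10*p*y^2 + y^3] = 11*p^2 - 20*p*y + 3*y^2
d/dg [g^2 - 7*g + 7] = 2*g - 7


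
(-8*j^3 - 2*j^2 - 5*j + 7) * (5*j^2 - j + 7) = -40*j^5 - 2*j^4 - 79*j^3 + 26*j^2 - 42*j + 49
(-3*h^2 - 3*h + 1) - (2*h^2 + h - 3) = -5*h^2 - 4*h + 4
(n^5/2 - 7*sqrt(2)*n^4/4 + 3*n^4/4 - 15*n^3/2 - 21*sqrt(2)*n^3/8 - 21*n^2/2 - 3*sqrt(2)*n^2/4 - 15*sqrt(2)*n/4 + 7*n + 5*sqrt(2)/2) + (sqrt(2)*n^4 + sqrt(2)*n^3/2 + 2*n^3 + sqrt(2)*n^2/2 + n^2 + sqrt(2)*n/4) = n^5/2 - 3*sqrt(2)*n^4/4 + 3*n^4/4 - 11*n^3/2 - 17*sqrt(2)*n^3/8 - 19*n^2/2 - sqrt(2)*n^2/4 - 7*sqrt(2)*n/2 + 7*n + 5*sqrt(2)/2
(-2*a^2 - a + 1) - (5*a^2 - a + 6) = -7*a^2 - 5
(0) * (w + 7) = 0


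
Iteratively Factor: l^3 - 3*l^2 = (l)*(l^2 - 3*l) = l^2*(l - 3)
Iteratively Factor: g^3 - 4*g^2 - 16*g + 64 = (g + 4)*(g^2 - 8*g + 16) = (g - 4)*(g + 4)*(g - 4)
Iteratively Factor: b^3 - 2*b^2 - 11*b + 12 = (b - 1)*(b^2 - b - 12) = (b - 4)*(b - 1)*(b + 3)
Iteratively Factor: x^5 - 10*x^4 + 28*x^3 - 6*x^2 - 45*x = (x - 5)*(x^4 - 5*x^3 + 3*x^2 + 9*x) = x*(x - 5)*(x^3 - 5*x^2 + 3*x + 9) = x*(x - 5)*(x + 1)*(x^2 - 6*x + 9) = x*(x - 5)*(x - 3)*(x + 1)*(x - 3)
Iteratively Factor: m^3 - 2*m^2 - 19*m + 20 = (m - 5)*(m^2 + 3*m - 4) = (m - 5)*(m + 4)*(m - 1)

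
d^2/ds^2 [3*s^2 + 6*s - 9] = 6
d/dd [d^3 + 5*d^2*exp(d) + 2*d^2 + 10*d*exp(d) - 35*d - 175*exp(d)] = 5*d^2*exp(d) + 3*d^2 + 20*d*exp(d) + 4*d - 165*exp(d) - 35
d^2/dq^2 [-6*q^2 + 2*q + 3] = -12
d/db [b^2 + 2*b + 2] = 2*b + 2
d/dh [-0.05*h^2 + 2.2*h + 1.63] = 2.2 - 0.1*h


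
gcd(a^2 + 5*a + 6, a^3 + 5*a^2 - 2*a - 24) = a + 3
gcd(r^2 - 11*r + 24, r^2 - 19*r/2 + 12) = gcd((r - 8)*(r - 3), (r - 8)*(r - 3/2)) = r - 8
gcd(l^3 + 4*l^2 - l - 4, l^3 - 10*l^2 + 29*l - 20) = l - 1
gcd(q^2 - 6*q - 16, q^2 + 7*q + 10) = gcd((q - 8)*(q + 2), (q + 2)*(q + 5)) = q + 2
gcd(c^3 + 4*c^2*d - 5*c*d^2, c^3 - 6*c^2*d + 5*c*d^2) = c^2 - c*d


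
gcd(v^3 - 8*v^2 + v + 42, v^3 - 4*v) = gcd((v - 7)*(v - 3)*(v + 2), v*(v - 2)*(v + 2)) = v + 2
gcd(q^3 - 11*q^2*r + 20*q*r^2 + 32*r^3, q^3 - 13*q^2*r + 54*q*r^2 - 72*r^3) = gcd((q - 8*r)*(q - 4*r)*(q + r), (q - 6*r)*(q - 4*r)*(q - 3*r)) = q - 4*r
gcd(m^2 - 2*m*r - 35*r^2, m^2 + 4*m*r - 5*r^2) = m + 5*r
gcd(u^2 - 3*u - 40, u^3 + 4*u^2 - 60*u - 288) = u - 8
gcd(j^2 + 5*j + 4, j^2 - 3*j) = 1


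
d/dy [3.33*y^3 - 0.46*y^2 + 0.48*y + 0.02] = 9.99*y^2 - 0.92*y + 0.48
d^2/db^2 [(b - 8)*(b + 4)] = 2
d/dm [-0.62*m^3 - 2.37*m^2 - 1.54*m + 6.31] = -1.86*m^2 - 4.74*m - 1.54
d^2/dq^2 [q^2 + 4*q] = 2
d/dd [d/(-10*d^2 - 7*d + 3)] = (10*d^2 + 3)/(100*d^4 + 140*d^3 - 11*d^2 - 42*d + 9)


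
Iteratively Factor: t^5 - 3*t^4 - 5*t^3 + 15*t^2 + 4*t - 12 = (t + 2)*(t^4 - 5*t^3 + 5*t^2 + 5*t - 6) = (t - 2)*(t + 2)*(t^3 - 3*t^2 - t + 3) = (t - 2)*(t - 1)*(t + 2)*(t^2 - 2*t - 3) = (t - 2)*(t - 1)*(t + 1)*(t + 2)*(t - 3)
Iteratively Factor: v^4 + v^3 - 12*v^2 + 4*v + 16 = (v + 1)*(v^3 - 12*v + 16) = (v - 2)*(v + 1)*(v^2 + 2*v - 8) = (v - 2)*(v + 1)*(v + 4)*(v - 2)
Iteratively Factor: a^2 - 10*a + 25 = (a - 5)*(a - 5)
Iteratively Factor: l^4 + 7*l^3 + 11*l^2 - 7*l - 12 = (l - 1)*(l^3 + 8*l^2 + 19*l + 12) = (l - 1)*(l + 4)*(l^2 + 4*l + 3) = (l - 1)*(l + 3)*(l + 4)*(l + 1)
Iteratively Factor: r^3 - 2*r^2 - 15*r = (r)*(r^2 - 2*r - 15) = r*(r + 3)*(r - 5)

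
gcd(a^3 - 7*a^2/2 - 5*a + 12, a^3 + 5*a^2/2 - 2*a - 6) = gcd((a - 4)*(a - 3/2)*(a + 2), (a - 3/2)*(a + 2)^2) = a^2 + a/2 - 3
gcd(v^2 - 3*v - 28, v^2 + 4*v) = v + 4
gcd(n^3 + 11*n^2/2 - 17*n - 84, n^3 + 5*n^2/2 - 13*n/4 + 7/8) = n + 7/2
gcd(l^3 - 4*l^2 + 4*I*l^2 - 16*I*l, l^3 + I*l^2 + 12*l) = l^2 + 4*I*l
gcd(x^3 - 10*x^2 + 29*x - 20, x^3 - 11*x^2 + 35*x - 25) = x^2 - 6*x + 5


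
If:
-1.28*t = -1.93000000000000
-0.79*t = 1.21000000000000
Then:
No Solution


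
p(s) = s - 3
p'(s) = 1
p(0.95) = -2.05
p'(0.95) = 1.00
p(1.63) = -1.37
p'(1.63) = 1.00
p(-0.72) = -3.72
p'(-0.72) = 1.00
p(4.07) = 1.07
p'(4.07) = 1.00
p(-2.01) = -5.01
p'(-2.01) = 1.00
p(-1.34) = -4.34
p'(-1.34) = 1.00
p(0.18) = -2.82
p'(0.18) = 1.00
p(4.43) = 1.43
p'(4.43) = 1.00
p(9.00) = 6.00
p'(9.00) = 1.00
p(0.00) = -3.00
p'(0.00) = 1.00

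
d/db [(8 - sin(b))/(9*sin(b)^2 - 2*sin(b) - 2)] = 9*(sin(b)^2 - 16*sin(b) + 2)*cos(b)/(9*sin(b)^2 - 2*sin(b) - 2)^2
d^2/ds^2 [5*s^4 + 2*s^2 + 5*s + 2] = 60*s^2 + 4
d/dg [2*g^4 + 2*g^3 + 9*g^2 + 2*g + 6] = 8*g^3 + 6*g^2 + 18*g + 2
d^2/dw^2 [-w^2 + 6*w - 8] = -2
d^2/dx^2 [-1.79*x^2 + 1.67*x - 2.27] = -3.58000000000000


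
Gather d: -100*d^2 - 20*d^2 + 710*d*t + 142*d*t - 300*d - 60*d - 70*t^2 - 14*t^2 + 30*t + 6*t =-120*d^2 + d*(852*t - 360) - 84*t^2 + 36*t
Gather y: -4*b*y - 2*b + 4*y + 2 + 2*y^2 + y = -2*b + 2*y^2 + y*(5 - 4*b) + 2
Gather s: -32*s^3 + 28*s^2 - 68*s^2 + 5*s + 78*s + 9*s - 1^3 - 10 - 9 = -32*s^3 - 40*s^2 + 92*s - 20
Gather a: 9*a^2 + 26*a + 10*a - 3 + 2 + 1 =9*a^2 + 36*a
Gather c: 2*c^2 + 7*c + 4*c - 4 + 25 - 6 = 2*c^2 + 11*c + 15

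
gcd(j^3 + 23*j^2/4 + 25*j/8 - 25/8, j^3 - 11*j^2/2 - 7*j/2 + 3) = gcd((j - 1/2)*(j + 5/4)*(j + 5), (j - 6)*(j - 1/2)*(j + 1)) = j - 1/2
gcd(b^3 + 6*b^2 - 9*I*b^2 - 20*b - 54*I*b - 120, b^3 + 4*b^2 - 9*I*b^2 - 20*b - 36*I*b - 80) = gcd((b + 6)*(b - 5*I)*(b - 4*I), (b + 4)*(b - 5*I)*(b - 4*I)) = b^2 - 9*I*b - 20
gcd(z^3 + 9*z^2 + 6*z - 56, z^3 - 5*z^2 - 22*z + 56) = z^2 + 2*z - 8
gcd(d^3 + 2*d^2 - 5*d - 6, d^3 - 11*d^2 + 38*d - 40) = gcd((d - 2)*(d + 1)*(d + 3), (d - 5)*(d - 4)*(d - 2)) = d - 2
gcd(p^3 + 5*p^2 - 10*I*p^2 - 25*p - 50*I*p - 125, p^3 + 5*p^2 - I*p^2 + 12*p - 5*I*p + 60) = p + 5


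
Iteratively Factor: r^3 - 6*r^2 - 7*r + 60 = (r - 4)*(r^2 - 2*r - 15) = (r - 4)*(r + 3)*(r - 5)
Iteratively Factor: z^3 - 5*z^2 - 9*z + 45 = (z - 5)*(z^2 - 9) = (z - 5)*(z + 3)*(z - 3)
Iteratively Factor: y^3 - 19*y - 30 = (y + 2)*(y^2 - 2*y - 15) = (y - 5)*(y + 2)*(y + 3)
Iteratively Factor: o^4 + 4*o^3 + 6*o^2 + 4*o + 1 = (o + 1)*(o^3 + 3*o^2 + 3*o + 1) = (o + 1)^2*(o^2 + 2*o + 1) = (o + 1)^3*(o + 1)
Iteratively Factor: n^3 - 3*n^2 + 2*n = (n)*(n^2 - 3*n + 2) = n*(n - 1)*(n - 2)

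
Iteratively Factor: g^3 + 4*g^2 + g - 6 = (g + 2)*(g^2 + 2*g - 3) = (g + 2)*(g + 3)*(g - 1)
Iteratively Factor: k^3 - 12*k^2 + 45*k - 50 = (k - 5)*(k^2 - 7*k + 10) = (k - 5)^2*(k - 2)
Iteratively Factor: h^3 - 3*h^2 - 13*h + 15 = (h - 1)*(h^2 - 2*h - 15) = (h - 5)*(h - 1)*(h + 3)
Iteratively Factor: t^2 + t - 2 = (t - 1)*(t + 2)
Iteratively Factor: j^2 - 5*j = (j - 5)*(j)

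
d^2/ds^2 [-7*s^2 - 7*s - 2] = -14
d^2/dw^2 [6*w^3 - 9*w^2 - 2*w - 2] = 36*w - 18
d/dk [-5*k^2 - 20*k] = -10*k - 20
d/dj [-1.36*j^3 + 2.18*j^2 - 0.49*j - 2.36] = -4.08*j^2 + 4.36*j - 0.49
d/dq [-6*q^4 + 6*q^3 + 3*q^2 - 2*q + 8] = -24*q^3 + 18*q^2 + 6*q - 2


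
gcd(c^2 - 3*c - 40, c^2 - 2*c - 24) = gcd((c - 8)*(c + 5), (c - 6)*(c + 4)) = 1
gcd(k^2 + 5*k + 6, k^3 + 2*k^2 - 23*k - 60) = k + 3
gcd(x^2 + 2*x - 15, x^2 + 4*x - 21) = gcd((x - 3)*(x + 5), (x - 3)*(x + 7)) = x - 3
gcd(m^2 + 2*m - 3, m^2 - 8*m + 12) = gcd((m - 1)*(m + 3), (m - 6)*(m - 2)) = 1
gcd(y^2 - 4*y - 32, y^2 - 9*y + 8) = y - 8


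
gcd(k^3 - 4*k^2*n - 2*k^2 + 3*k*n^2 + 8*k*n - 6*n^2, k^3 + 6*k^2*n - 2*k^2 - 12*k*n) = k - 2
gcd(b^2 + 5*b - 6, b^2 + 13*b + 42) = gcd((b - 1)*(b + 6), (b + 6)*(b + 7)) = b + 6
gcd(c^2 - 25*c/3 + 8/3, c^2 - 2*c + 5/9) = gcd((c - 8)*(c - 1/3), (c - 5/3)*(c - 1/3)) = c - 1/3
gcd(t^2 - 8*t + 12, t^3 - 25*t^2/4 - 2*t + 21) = t^2 - 8*t + 12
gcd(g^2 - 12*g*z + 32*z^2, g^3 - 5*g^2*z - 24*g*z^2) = -g + 8*z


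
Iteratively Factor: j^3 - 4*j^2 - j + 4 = (j - 4)*(j^2 - 1) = (j - 4)*(j - 1)*(j + 1)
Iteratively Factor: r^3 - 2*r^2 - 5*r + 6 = (r - 1)*(r^2 - r - 6) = (r - 3)*(r - 1)*(r + 2)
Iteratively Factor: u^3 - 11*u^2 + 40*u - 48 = (u - 4)*(u^2 - 7*u + 12) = (u - 4)^2*(u - 3)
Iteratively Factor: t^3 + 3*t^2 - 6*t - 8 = (t - 2)*(t^2 + 5*t + 4) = (t - 2)*(t + 4)*(t + 1)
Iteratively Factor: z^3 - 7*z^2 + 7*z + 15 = (z + 1)*(z^2 - 8*z + 15) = (z - 5)*(z + 1)*(z - 3)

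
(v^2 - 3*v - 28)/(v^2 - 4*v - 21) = (v + 4)/(v + 3)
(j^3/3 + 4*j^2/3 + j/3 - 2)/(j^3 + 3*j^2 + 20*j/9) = 3*(j^3 + 4*j^2 + j - 6)/(j*(9*j^2 + 27*j + 20))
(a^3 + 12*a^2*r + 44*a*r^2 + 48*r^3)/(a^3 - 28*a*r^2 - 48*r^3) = (-a - 6*r)/(-a + 6*r)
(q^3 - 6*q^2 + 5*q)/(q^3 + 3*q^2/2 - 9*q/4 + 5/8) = 8*q*(q^2 - 6*q + 5)/(8*q^3 + 12*q^2 - 18*q + 5)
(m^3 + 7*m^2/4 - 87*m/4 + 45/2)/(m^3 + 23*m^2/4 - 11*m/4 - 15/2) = (m - 3)/(m + 1)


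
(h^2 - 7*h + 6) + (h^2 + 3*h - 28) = 2*h^2 - 4*h - 22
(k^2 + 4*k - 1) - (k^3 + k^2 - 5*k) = -k^3 + 9*k - 1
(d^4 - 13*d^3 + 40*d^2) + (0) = d^4 - 13*d^3 + 40*d^2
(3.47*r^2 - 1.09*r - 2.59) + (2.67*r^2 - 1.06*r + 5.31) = 6.14*r^2 - 2.15*r + 2.72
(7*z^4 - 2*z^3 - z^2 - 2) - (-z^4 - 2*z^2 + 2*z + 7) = 8*z^4 - 2*z^3 + z^2 - 2*z - 9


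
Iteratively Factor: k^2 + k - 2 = (k + 2)*(k - 1)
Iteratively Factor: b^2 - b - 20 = (b - 5)*(b + 4)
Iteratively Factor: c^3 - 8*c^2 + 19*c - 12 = (c - 3)*(c^2 - 5*c + 4) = (c - 4)*(c - 3)*(c - 1)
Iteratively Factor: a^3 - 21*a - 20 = (a + 4)*(a^2 - 4*a - 5) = (a + 1)*(a + 4)*(a - 5)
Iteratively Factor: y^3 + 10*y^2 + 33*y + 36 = (y + 3)*(y^2 + 7*y + 12) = (y + 3)*(y + 4)*(y + 3)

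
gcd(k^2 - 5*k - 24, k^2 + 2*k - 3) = k + 3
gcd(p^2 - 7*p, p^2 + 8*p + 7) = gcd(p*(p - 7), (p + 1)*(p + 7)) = 1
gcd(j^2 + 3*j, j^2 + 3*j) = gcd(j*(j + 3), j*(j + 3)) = j^2 + 3*j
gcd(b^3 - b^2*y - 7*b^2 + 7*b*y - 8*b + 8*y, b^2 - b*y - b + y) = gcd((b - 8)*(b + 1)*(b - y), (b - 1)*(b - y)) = -b + y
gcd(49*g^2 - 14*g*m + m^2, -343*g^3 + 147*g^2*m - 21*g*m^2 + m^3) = 49*g^2 - 14*g*m + m^2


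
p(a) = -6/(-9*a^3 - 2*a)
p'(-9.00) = 0.00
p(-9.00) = 0.00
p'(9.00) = 0.00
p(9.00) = 0.00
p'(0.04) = -1888.21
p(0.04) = 74.46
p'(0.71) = -4.35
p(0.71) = 1.29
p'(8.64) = -0.00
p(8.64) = 0.00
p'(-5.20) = -0.00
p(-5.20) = -0.00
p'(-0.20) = -82.95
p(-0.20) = -12.71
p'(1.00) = -1.44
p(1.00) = 0.55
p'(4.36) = -0.01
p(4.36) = 0.01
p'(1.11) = -1.00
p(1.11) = 0.41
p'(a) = -6*(27*a^2 + 2)/(-9*a^3 - 2*a)^2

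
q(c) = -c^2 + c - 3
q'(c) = 1 - 2*c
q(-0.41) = -3.58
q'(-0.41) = 1.82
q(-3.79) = -21.15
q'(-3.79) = 8.58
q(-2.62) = -12.48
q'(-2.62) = 6.24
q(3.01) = -9.05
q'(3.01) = -5.02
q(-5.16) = -34.79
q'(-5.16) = 11.32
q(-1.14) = -5.44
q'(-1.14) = 3.28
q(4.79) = -21.15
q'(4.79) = -8.58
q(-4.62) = -28.96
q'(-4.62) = 10.24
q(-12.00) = -159.00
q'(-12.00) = 25.00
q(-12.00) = -159.00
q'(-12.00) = 25.00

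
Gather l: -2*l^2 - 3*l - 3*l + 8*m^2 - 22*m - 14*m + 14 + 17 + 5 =-2*l^2 - 6*l + 8*m^2 - 36*m + 36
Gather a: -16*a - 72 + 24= -16*a - 48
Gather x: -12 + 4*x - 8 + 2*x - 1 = 6*x - 21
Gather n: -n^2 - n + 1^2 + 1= -n^2 - n + 2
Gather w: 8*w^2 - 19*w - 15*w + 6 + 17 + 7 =8*w^2 - 34*w + 30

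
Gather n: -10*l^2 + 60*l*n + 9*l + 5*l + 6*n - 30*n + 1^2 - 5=-10*l^2 + 14*l + n*(60*l - 24) - 4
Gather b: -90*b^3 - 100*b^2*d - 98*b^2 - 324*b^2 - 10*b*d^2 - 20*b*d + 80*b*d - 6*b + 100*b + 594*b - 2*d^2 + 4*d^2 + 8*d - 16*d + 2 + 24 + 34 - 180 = -90*b^3 + b^2*(-100*d - 422) + b*(-10*d^2 + 60*d + 688) + 2*d^2 - 8*d - 120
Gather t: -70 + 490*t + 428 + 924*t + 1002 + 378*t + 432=1792*t + 1792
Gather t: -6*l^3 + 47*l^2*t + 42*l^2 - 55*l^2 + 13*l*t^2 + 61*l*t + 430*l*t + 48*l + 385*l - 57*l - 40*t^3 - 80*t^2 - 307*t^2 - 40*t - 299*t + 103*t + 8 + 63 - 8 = -6*l^3 - 13*l^2 + 376*l - 40*t^3 + t^2*(13*l - 387) + t*(47*l^2 + 491*l - 236) + 63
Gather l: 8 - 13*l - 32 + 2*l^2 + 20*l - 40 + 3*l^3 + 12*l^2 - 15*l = 3*l^3 + 14*l^2 - 8*l - 64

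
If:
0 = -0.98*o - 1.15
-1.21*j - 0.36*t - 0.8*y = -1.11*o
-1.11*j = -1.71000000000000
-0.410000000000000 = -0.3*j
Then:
No Solution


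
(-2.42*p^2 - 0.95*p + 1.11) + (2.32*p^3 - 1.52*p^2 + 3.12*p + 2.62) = 2.32*p^3 - 3.94*p^2 + 2.17*p + 3.73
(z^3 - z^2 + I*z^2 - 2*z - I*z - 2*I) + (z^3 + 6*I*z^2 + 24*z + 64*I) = 2*z^3 - z^2 + 7*I*z^2 + 22*z - I*z + 62*I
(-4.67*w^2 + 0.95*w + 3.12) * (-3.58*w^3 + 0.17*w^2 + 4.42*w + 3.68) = 16.7186*w^5 - 4.1949*w^4 - 31.6495*w^3 - 12.4562*w^2 + 17.2864*w + 11.4816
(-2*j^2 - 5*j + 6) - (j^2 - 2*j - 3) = -3*j^2 - 3*j + 9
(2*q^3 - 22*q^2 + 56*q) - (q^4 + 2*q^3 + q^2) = -q^4 - 23*q^2 + 56*q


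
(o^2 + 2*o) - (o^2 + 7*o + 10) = -5*o - 10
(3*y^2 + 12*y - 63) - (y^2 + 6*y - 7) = 2*y^2 + 6*y - 56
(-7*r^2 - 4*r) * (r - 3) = -7*r^3 + 17*r^2 + 12*r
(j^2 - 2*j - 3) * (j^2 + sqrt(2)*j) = j^4 - 2*j^3 + sqrt(2)*j^3 - 3*j^2 - 2*sqrt(2)*j^2 - 3*sqrt(2)*j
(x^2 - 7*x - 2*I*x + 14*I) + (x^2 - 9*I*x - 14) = 2*x^2 - 7*x - 11*I*x - 14 + 14*I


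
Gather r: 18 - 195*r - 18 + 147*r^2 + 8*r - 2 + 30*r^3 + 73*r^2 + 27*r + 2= 30*r^3 + 220*r^2 - 160*r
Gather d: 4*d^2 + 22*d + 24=4*d^2 + 22*d + 24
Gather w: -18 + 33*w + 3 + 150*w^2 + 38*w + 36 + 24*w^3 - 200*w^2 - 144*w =24*w^3 - 50*w^2 - 73*w + 21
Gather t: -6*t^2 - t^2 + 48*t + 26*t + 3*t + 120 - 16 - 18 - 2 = -7*t^2 + 77*t + 84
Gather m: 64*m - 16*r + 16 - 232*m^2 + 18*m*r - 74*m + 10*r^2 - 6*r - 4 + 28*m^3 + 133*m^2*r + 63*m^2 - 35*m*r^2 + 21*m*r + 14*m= 28*m^3 + m^2*(133*r - 169) + m*(-35*r^2 + 39*r + 4) + 10*r^2 - 22*r + 12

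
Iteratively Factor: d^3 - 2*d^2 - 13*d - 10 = (d + 2)*(d^2 - 4*d - 5) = (d - 5)*(d + 2)*(d + 1)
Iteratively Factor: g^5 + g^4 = (g)*(g^4 + g^3) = g^2*(g^3 + g^2) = g^2*(g + 1)*(g^2) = g^3*(g + 1)*(g)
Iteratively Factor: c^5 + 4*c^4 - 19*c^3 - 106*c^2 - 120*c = (c + 4)*(c^4 - 19*c^2 - 30*c) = (c + 3)*(c + 4)*(c^3 - 3*c^2 - 10*c) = (c + 2)*(c + 3)*(c + 4)*(c^2 - 5*c) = (c - 5)*(c + 2)*(c + 3)*(c + 4)*(c)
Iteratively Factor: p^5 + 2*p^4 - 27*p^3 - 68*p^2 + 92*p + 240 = (p - 2)*(p^4 + 4*p^3 - 19*p^2 - 106*p - 120) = (p - 2)*(p + 3)*(p^3 + p^2 - 22*p - 40) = (p - 2)*(p + 2)*(p + 3)*(p^2 - p - 20) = (p - 5)*(p - 2)*(p + 2)*(p + 3)*(p + 4)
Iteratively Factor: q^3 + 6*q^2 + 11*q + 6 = (q + 2)*(q^2 + 4*q + 3) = (q + 1)*(q + 2)*(q + 3)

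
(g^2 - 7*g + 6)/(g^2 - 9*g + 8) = (g - 6)/(g - 8)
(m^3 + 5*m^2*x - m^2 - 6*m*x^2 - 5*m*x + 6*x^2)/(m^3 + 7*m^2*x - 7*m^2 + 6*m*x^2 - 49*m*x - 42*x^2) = (m^2 - m*x - m + x)/(m^2 + m*x - 7*m - 7*x)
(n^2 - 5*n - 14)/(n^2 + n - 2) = (n - 7)/(n - 1)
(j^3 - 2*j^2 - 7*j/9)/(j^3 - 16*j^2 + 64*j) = (j^2 - 2*j - 7/9)/(j^2 - 16*j + 64)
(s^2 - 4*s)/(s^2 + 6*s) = (s - 4)/(s + 6)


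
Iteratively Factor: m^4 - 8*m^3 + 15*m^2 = (m - 3)*(m^3 - 5*m^2) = m*(m - 3)*(m^2 - 5*m) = m*(m - 5)*(m - 3)*(m)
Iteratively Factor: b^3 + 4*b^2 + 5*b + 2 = (b + 1)*(b^2 + 3*b + 2) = (b + 1)*(b + 2)*(b + 1)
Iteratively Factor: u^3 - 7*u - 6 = (u - 3)*(u^2 + 3*u + 2) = (u - 3)*(u + 2)*(u + 1)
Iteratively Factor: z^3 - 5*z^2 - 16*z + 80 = (z + 4)*(z^2 - 9*z + 20) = (z - 5)*(z + 4)*(z - 4)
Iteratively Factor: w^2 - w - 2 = (w + 1)*(w - 2)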